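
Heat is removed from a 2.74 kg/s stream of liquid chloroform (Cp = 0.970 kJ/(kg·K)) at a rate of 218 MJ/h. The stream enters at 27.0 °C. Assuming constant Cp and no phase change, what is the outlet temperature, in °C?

T_out = 4.22 °C

Q = 218 MJ/h = 60.556 kJ/s
ΔT = Q/(ṁ·Cp) = 60.556/(2.74×0.970) = 22.784 K
T_out = 27.0 − 22.784 = 4.2159 °C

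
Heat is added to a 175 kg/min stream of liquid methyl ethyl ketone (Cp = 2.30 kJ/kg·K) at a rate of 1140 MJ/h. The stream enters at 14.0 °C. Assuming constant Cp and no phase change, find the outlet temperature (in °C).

T_out = 61.2 °C

Q = 1140 MJ/h = 19000 kJ/min
ΔT = Q/(ṁ·Cp) = 19000/(175×2.30) = 47.205 K
T_out = 14.0 + 47.205 = 61.205 °C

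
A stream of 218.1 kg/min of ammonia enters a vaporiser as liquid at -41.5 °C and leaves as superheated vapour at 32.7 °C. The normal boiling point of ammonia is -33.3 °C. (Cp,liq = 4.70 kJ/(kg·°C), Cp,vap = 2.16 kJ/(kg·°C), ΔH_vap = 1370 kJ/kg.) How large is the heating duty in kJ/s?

liquid -41.5→-33.3 °C: 38.54 kJ/kg
vaporisation at -33.3 °C: 1370 kJ/kg
vapour -33.3→32.7 °C: 142.56 kJ/kg
Δh = 38.54 + 1370 + 142.56 = 1551.1 kJ/kg
Q = ṁ·Δh = 218.1 kg/min × 1551.1 kJ/kg = 338290 kJ/min
|Q| = 5638.2 kW

Q = 5640 kJ/s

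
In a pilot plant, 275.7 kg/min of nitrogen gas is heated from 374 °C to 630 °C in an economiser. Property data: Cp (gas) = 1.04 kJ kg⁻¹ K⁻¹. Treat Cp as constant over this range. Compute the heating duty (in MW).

Q = ṁ·Cp·ΔT = 275.7 × 1.04 × (630 − 374) = 73402 kJ/min
Converting: 73402 / 60 s = 1223.4 kW
Heating duty = 1.2234 MW

Q = 1.22 MW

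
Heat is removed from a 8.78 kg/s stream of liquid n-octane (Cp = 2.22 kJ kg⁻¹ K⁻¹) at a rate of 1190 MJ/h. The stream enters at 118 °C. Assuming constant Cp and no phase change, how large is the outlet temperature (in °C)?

T_out = 101 °C

Q = 1190 MJ/h = 330.56 kJ/s
ΔT = Q/(ṁ·Cp) = 330.56/(8.78×2.22) = 16.959 K
T_out = 118 − 16.959 = 101.04 °C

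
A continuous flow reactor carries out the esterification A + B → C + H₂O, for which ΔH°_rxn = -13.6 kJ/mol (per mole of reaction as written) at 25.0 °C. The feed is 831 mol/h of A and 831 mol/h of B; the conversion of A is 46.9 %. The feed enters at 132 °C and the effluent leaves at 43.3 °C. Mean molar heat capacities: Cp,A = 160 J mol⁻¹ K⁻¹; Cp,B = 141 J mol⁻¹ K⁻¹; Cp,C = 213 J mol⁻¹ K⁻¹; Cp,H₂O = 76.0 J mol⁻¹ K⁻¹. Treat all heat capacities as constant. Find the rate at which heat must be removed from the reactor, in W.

Extent of reaction ξ = 0.469 × 831 = 389.74 mol/h
Reaction term: ξ·ΔH°_rxn = 389.74 × -13.6 = -5300.5 kJ/h
Sensible, feed 132→25 °C: -26764 kJ/h
Outlet flows (mol/h): A 441.26, B 441.26, C 389.74, H₂O 389.74
Sensible, products 25→43.3 °C: 4491.8 kJ/h
Q = ΔH = -27573 kJ/h = -7.6591 kW
Heat removed = 7659.1 W

Q_out = 7660 W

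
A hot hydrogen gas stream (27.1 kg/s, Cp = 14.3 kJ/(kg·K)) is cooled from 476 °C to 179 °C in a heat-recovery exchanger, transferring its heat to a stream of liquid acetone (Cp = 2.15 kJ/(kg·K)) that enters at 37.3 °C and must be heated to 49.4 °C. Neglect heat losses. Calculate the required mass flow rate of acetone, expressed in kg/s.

ṁ_c = 4420 kg/s

Heat released by hot stream: Q = 27.1 × 14.3 × (476 − 179) = 115100 kJ/s
Energy balance on cold side (adiabatic exchanger): Q = ṁ_c·Cp_c·(T_c,out − T_c,in)
ṁ_c = 115100 / [2.15 × (49.4 − 37.3)] = 4424.2 kg/s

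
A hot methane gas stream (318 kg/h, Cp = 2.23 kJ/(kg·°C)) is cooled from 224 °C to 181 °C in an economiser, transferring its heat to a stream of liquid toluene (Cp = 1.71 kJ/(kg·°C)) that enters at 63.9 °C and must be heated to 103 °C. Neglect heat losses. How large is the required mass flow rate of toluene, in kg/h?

Heat released by hot stream: Q = 318 × 2.23 × (224 − 181) = 30493 kJ/h
Energy balance on cold side (adiabatic exchanger): Q = ṁ_c·Cp_c·(T_c,out − T_c,in)
ṁ_c = 30493 / [1.71 × (103 − 63.9)] = 456.07 kg/h

ṁ_c = 456 kg/h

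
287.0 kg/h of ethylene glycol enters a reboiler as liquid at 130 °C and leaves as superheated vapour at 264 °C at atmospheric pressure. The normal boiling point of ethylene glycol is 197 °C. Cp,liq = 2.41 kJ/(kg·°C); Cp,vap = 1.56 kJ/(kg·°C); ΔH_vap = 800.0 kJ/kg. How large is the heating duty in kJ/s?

Q = 85.0 kJ/s

liquid 130→197 °C: 161.47 kJ/kg
vaporisation at 197 °C: 800 kJ/kg
vapour 197→264 °C: 104.52 kJ/kg
Δh = 161.47 + 800 + 104.52 = 1066 kJ/kg
Q = ṁ·Δh = 287.0 kg/h × 1066 kJ/kg = 305940 kJ/h
|Q| = 84.983 kW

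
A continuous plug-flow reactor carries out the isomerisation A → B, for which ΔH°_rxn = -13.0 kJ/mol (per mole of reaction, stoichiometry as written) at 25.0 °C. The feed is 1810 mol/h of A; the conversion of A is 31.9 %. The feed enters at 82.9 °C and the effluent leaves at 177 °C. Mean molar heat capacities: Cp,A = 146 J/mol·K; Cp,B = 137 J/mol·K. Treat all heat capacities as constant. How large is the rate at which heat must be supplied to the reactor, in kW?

Q_in = 4.60 kW

Extent of reaction ξ = 0.319 × 1810 = 577.39 mol/h
Reaction term: ξ·ΔH°_rxn = 577.39 × -13.0 = -7506.1 kJ/h
Sensible, feed 82.9→25 °C: -15301 kJ/h
Outlet flows (mol/h): A 1232.6, B 577.39
Sensible, products 25→177 °C: 39378 kJ/h
Q = ΔH = 16571 kJ/h = 4.603 kW
Heat supplied = 4.603 kW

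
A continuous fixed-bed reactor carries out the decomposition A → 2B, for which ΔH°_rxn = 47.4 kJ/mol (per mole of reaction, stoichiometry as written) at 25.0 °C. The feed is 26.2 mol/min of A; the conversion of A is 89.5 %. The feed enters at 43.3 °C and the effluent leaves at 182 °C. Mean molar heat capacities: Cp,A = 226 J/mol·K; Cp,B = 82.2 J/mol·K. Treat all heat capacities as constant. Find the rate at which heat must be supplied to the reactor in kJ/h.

Extent of reaction ξ = 0.895 × 26.2 = 23.449 mol/min
Reaction term: ξ·ΔH°_rxn = 23.449 × 47.4 = 1111.5 kJ/min
Sensible, feed 43.3→25 °C: -108.36 kJ/min
Outlet flows (mol/min): A 2.751, B 46.898
Sensible, products 25→182 °C: 702.85 kJ/min
Q = ΔH = 1706 kJ/min = 28.433 kW
Heat supplied = 102360 kJ/h

Q_in = 102000 kJ/h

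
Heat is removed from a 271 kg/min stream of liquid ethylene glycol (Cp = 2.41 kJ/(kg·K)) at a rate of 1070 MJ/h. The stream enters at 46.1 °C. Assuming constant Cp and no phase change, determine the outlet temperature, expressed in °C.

T_out = 18.8 °C

Q = 1070 MJ/h = 17833 kJ/min
ΔT = Q/(ṁ·Cp) = 17833/(271×2.41) = 27.305 K
T_out = 46.1 − 27.305 = 18.795 °C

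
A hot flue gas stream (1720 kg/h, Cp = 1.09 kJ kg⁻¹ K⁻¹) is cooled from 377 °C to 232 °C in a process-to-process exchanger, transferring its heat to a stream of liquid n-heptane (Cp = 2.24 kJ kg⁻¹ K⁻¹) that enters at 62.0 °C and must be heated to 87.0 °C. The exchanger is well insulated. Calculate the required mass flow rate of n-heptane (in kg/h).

Heat released by hot stream: Q = 1720 × 1.09 × (377 − 232) = 271850 kJ/h
Energy balance on cold side (adiabatic exchanger): Q = ṁ_c·Cp_c·(T_c,out − T_c,in)
ṁ_c = 271850 / [2.24 × (87.0 − 62.0)] = 4854.4 kg/h

ṁ_c = 4850 kg/h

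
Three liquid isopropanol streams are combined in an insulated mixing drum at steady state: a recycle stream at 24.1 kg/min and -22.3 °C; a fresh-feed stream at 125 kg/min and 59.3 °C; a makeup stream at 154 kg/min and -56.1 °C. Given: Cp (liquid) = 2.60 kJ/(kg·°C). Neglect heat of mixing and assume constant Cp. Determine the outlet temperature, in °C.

Energy balance with Q = 0: Σ ṁᵢCp,ᵢ(T_out − Tᵢ) = 0
T_out = Σ ṁᵢCp,ᵢTᵢ / Σ ṁᵢCp,ᵢ
      = -4587.3 / 788.06 = -5.821 °C

T_out = -5.82 °C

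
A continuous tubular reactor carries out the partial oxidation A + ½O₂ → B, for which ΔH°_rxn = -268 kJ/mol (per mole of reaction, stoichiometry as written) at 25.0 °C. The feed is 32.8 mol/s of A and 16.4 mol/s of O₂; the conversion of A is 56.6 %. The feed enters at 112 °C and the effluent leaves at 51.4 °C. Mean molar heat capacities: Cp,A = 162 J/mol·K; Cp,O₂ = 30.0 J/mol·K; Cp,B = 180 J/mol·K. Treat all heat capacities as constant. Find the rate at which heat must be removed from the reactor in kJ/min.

Q_out = 320000 kJ/min

Extent of reaction ξ = 0.566 × 32.8 = 18.565 mol/s
Reaction term: ξ·ΔH°_rxn = 18.565 × -268 = -4975.4 kJ/s
Sensible, feed 112→25 °C: -505.09 kJ/s
Outlet flows (mol/s): A 14.235, O₂ 7.1176, B 18.565
Sensible, products 25→51.4 °C: 154.74 kJ/s
Q = ΔH = -5325.7 kJ/s = -5325.7 kW
Heat removed = 319540 kJ/min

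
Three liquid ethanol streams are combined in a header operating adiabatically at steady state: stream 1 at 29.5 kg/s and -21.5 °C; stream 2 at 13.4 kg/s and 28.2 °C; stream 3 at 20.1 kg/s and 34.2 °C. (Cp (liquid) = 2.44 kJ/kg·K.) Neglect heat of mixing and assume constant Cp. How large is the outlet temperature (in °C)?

Energy balance with Q = 0: Σ ṁᵢCp,ᵢ(T_out − Tᵢ) = 0
T_out = Σ ṁᵢCp,ᵢTᵢ / Σ ṁᵢCp,ᵢ
      = 1051.8 / 153.72 = 6.8421 °C

T_out = 6.84 °C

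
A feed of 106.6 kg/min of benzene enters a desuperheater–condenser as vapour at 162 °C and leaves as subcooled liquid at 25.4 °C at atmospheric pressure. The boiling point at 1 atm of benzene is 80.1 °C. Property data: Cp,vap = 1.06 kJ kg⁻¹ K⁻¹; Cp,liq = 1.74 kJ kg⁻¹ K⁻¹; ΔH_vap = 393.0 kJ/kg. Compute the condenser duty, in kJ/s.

Q_c = 1020 kJ/s

vapour 162→80.1 °C: -86.814 kJ/kg
condensation at 80.1 °C: -393 kJ/kg
liquid 80.1→25.4 °C: -95.178 kJ/kg
Δh = -86.814 + -393 + -95.178 = -574.99 kJ/kg
Q = ṁ·Δh = 106.6 kg/min × -574.99 kJ/kg = -61294 kJ/min
|Q| = 1021.6 kW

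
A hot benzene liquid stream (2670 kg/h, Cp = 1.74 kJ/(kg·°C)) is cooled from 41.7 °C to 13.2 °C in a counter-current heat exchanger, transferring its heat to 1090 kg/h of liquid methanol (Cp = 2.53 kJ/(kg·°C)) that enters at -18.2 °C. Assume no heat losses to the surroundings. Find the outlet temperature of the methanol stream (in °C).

Heat released by hot stream: Q = 2670 × 1.74 × (41.7 − 13.2) = 132410 kJ/h
Energy balance on cold side (adiabatic exchanger): Q = ṁ_c·Cp_c·(T_c,out − T_c,in)
T_c,out = -18.2 + 132410/(1090 × 2.53) = 29.813 °C

T_c,out = 29.8 °C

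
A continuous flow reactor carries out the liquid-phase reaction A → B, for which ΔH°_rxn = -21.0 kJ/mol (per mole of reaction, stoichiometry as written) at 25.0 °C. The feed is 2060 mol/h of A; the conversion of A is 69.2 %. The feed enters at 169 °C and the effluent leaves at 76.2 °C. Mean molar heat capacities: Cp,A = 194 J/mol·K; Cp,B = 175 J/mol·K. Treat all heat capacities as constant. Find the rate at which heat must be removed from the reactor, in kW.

Q_out = 19.0 kW

Extent of reaction ξ = 0.692 × 2060 = 1425.5 mol/h
Reaction term: ξ·ΔH°_rxn = 1425.5 × -21.0 = -29936 kJ/h
Sensible, feed 169→25 °C: -57548 kJ/h
Outlet flows (mol/h): A 634.48, B 1425.5
Sensible, products 25→76.2 °C: 19075 kJ/h
Q = ΔH = -68409 kJ/h = -19.003 kW
Heat removed = 19.003 kW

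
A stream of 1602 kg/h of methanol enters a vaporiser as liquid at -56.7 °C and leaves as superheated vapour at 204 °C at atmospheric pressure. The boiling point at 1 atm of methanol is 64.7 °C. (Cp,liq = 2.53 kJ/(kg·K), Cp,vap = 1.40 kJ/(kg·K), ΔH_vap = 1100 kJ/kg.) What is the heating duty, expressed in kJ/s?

liquid -56.7→64.7 °C: 307.14 kJ/kg
vaporisation at 64.7 °C: 1100 kJ/kg
vapour 64.7→204 °C: 195.02 kJ/kg
Δh = 307.14 + 1100 + 195.02 = 1602.2 kJ/kg
Q = ṁ·Δh = 1602 kg/h × 1602.2 kJ/kg = 2.5667e+06 kJ/h
|Q| = 712.96 kW

Q = 713 kJ/s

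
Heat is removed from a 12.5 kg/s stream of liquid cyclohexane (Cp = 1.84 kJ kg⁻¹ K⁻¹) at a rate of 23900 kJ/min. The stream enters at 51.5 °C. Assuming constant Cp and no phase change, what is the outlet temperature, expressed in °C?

Q = 23900 kJ/min = 398.33 kJ/s
ΔT = Q/(ṁ·Cp) = 398.33/(12.5×1.84) = 17.319 K
T_out = 51.5 − 17.319 = 34.181 °C

T_out = 34.2 °C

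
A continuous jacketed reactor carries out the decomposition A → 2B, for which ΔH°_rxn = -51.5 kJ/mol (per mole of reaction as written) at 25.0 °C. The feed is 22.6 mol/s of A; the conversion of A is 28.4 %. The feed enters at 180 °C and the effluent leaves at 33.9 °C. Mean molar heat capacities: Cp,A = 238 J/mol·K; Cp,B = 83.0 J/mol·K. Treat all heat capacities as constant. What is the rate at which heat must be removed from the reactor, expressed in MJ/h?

Extent of reaction ξ = 0.284 × 22.6 = 6.4184 mol/s
Reaction term: ξ·ΔH°_rxn = 6.4184 × -51.5 = -330.55 kJ/s
Sensible, feed 180→25 °C: -833.71 kJ/s
Outlet flows (mol/s): A 16.182, B 12.837
Sensible, products 25→33.9 °C: 43.758 kJ/s
Q = ΔH = -1120.5 kJ/s = -1120.5 kW
Heat removed = 4033.8 MJ/h

Q_out = 4030 MJ/h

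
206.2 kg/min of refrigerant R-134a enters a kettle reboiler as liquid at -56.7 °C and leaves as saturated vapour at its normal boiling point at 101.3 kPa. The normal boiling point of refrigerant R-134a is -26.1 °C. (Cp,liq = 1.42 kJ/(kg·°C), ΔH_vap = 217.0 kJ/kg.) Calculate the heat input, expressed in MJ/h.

Q = 3220 MJ/h

liquid -56.7→-26.1 °C: 43.452 kJ/kg
vaporisation at -26.1 °C: 217 kJ/kg
Δh = 43.452 + 217 = 260.45 kJ/kg
Q = ṁ·Δh = 206.2 kg/min × 260.45 kJ/kg = 53705 kJ/min
|Q| = 895.09 kW = 3222.3 MJ/h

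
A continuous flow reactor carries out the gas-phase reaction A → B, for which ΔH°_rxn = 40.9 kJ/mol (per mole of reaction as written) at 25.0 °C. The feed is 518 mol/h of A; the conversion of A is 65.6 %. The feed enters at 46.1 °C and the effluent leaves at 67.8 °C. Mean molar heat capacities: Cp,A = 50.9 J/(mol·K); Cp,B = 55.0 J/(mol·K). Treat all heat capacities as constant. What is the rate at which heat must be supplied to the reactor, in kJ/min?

Q_in = 242 kJ/min

Extent of reaction ξ = 0.656 × 518 = 339.81 mol/h
Reaction term: ξ·ΔH°_rxn = 339.81 × 40.9 = 13898 kJ/h
Sensible, feed 46.1→25 °C: -556.33 kJ/h
Outlet flows (mol/h): A 178.19, B 339.81
Sensible, products 25→67.8 °C: 1188.1 kJ/h
Q = ΔH = 14530 kJ/h = 4.0361 kW
Heat supplied = 242.17 kJ/min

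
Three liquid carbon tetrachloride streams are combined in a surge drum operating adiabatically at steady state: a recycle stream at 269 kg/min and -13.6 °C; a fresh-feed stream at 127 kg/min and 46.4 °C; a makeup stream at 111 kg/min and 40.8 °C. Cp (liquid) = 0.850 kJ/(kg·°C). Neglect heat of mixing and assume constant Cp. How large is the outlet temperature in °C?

T_out = 13.3 °C

No heat crosses the boundary, so H_out = H_in.
T_out = Σ ṁᵢCp,ᵢTᵢ / Σ ṁᵢCp,ᵢ
      = 5748.7 / 430.95 = 13.34 °C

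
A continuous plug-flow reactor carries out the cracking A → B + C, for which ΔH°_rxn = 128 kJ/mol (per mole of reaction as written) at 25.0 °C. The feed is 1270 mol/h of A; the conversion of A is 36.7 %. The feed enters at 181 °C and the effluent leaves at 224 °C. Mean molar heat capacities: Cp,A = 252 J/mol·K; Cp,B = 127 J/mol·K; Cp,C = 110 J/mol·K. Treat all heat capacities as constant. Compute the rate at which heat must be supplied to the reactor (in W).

Q_in = 20000 W

Extent of reaction ξ = 0.367 × 1270 = 466.09 mol/h
Reaction term: ξ·ΔH°_rxn = 466.09 × 128 = 59660 kJ/h
Sensible, feed 181→25 °C: -49926 kJ/h
Outlet flows (mol/h): A 803.91, B 466.09, C 466.09
Sensible, products 25→224 °C: 62297 kJ/h
Q = ΔH = 72030 kJ/h = 20.008 kW
Heat supplied = 20008 W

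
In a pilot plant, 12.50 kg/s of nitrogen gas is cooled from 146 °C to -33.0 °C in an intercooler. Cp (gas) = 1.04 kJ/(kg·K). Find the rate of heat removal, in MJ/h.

Q_c = 8380 MJ/h

Q = ṁ·Cp·ΔT = 12.50 × 1.04 × (-33.0 − 146) = -2327 kJ/s
Cooling duty = 8377.2 MJ/h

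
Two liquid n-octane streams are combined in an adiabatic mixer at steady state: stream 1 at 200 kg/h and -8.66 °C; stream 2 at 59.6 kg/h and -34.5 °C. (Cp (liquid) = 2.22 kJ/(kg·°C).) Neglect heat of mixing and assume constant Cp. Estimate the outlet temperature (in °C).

T_out = -14.6 °C

Adiabatic, steady state ⇒ Σ ṁᵢCp,ᵢ(T_out − Tᵢ) = 0
Σ ṁᵢCp,ᵢTᵢ = 200×2.22×-8.66 + 59.6×2.22×-34.5 = -8409.8
Σ ṁᵢCp,ᵢ = 200×2.22 + 59.6×2.22 = 576.31
T_out = -8409.8 / 576.31 = -14.592 °C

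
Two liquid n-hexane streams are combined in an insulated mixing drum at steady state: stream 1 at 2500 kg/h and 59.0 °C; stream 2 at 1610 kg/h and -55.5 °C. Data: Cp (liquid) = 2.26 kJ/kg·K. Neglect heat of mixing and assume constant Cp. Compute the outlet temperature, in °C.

Adiabatic, steady state ⇒ Σ ṁᵢCp,ᵢ(T_out − Tᵢ) = 0
Σ ṁᵢCp,ᵢTᵢ = 2500×2.26×59.0 + 1610×2.26×-55.5 = 131410
Σ ṁᵢCp,ᵢ = 2500×2.26 + 1610×2.26 = 9288.6
T_out = 131410 / 9288.6 = 14.147 °C

T_out = 14.1 °C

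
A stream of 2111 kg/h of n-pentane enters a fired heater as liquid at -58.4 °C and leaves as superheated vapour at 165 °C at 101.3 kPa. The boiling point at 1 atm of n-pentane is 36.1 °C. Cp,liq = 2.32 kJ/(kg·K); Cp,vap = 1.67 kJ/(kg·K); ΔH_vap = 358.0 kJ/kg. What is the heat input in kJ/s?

liquid -58.4→36.1 °C: 219.24 kJ/kg
vaporisation at 36.1 °C: 358 kJ/kg
vapour 36.1→165 °C: 215.26 kJ/kg
Δh = 219.24 + 358 + 215.26 = 792.5 kJ/kg
Q = ṁ·Δh = 2111 kg/h × 792.5 kJ/kg = 1.673e+06 kJ/h
|Q| = 464.71 kW

Q = 465 kJ/s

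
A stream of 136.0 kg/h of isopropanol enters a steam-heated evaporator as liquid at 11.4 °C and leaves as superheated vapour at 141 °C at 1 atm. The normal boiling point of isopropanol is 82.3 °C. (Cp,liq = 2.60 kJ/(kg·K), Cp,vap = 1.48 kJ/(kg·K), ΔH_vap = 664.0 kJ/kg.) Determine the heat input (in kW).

Q = 35.3 kW

liquid 11.4→82.3 °C: 184.34 kJ/kg
vaporisation at 82.3 °C: 664 kJ/kg
vapour 82.3→141 °C: 86.876 kJ/kg
Δh = 184.34 + 664 + 86.876 = 935.22 kJ/kg
Q = ṁ·Δh = 136.0 kg/h × 935.22 kJ/kg = 127190 kJ/h
|Q| = 35.33 kW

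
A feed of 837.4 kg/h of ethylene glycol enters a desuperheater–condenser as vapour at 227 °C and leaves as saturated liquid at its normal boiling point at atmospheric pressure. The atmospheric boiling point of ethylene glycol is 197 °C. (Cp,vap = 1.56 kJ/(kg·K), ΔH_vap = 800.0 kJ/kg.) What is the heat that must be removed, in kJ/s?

Q_c = 197 kJ/s

vapour 227→197 °C: -46.8 kJ/kg
condensation at 197 °C: -800 kJ/kg
Δh = -46.8 + -800 = -846.8 kJ/kg
Q = ṁ·Δh = 837.4 kg/h × -846.8 kJ/kg = -709110 kJ/h
|Q| = 196.98 kW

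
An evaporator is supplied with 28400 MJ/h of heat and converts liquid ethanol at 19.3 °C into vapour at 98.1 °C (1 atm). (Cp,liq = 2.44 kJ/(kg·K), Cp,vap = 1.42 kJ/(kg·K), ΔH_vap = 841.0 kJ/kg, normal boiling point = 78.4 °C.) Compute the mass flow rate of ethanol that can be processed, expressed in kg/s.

Δh = 2.44×(78.4−19.3) + 841.0 + 1.42×(98.1−78.4) = 1013.2 kJ/kg
Q = 28400 MJ/h = 7888.9 kJ/s = 7888.9 kJ/s
ṁ = Q/Δh = 7888.9 / 1013.2 = 7.7863 kg/s

ṁ = 7.79 kg/s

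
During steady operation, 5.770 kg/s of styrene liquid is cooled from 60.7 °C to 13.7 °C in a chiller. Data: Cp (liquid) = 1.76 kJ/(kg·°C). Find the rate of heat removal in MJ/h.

Q = ṁ·Cp·ΔT = 5.770 × 1.76 × (13.7 − 60.7) = -477.29 kJ/s
Cooling duty = 1718.3 MJ/h

Q_c = 1720 MJ/h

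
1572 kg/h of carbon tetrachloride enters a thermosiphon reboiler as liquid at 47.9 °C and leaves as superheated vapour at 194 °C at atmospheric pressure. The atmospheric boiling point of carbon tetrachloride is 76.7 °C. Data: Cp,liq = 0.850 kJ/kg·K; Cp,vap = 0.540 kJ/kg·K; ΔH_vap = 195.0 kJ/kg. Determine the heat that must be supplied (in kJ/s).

Q = 123 kJ/s

liquid 47.9→76.7 °C: 24.48 kJ/kg
vaporisation at 76.7 °C: 195 kJ/kg
vapour 76.7→194 °C: 63.342 kJ/kg
Δh = 24.48 + 195 + 63.342 = 282.82 kJ/kg
Q = ṁ·Δh = 1572 kg/h × 282.82 kJ/kg = 444600 kJ/h
|Q| = 123.5 kW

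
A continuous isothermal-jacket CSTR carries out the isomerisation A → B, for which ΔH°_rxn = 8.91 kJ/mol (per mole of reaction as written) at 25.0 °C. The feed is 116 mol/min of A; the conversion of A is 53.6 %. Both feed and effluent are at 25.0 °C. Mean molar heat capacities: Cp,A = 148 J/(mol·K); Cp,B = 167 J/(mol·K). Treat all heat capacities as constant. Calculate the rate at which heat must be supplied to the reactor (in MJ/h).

Q_in = 33.2 MJ/h

Extent of reaction ξ = 0.536 × 116 = 62.176 mol/min
Reaction term: ξ·ΔH°_rxn = 62.176 × 8.91 = 553.99 kJ/min
Q = ΔH = 553.99 kJ/min = 9.2331 kW
Heat supplied = 33.239 MJ/h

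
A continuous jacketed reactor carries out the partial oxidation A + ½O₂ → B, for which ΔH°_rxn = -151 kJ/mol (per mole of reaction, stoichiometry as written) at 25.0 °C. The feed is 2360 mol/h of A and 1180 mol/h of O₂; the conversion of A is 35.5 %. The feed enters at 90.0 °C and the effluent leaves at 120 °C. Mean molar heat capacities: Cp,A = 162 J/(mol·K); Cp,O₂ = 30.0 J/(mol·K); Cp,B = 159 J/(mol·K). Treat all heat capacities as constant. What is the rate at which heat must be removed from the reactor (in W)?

Q_out = 32100 W

Extent of reaction ξ = 0.355 × 2360 = 837.8 mol/h
Reaction term: ξ·ΔH°_rxn = 837.8 × -151 = -126510 kJ/h
Sensible, feed 90.0→25 °C: -27152 kJ/h
Outlet flows (mol/h): A 1522.2, O₂ 761.1, B 837.8
Sensible, products 25→120 °C: 38251 kJ/h
Q = ΔH = -115410 kJ/h = -32.058 kW
Heat removed = 32058 W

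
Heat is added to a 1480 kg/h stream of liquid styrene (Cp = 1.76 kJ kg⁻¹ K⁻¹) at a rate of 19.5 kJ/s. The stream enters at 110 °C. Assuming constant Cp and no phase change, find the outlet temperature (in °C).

T_out = 137 °C

Q = 19.5 kJ/s = 70200 kJ/h
ΔT = Q/(ṁ·Cp) = 70200/(1480×1.76) = 26.95 K
T_out = 110 + 26.95 = 136.95 °C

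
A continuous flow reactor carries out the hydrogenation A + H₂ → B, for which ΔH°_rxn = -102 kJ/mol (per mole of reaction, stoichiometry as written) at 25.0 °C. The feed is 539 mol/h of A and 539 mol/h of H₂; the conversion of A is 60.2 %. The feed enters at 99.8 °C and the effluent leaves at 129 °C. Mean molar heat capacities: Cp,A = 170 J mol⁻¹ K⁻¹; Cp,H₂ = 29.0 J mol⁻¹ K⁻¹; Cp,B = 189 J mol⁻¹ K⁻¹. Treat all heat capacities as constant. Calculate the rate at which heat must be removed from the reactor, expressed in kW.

Q_out = 8.42 kW

Extent of reaction ξ = 0.602 × 539 = 324.48 mol/h
Reaction term: ξ·ΔH°_rxn = 324.48 × -102 = -33097 kJ/h
Sensible, feed 99.8→25 °C: -8023.1 kJ/h
Outlet flows (mol/h): A 214.52, H₂ 214.52, B 324.48
Sensible, products 25→129 °C: 10818 kJ/h
Q = ΔH = -30302 kJ/h = -8.4173 kW
Heat removed = 8.4173 kW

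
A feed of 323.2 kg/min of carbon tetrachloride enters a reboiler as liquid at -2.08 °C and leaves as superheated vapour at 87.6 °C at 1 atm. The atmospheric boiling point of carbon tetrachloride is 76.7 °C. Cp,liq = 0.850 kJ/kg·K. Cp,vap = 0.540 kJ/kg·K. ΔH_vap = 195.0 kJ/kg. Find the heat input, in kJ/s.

Q = 1440 kJ/s

liquid -2.08→76.7 °C: 66.963 kJ/kg
vaporisation at 76.7 °C: 195 kJ/kg
vapour 76.7→87.6 °C: 5.886 kJ/kg
Δh = 66.963 + 195 + 5.886 = 267.85 kJ/kg
Q = ṁ·Δh = 323.2 kg/min × 267.85 kJ/kg = 86569 kJ/min
|Q| = 1442.8 kW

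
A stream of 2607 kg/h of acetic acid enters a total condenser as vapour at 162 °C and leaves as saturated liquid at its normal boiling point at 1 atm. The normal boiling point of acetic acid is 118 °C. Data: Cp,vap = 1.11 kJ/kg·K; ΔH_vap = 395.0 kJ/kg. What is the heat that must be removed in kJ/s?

vapour 162→118 °C: -48.84 kJ/kg
condensation at 118 °C: -395 kJ/kg
Δh = -48.84 + -395 = -443.84 kJ/kg
Q = ṁ·Δh = 2607 kg/h × -443.84 kJ/kg = -1.1571e+06 kJ/h
|Q| = 321.41 kW

Q_c = 321 kJ/s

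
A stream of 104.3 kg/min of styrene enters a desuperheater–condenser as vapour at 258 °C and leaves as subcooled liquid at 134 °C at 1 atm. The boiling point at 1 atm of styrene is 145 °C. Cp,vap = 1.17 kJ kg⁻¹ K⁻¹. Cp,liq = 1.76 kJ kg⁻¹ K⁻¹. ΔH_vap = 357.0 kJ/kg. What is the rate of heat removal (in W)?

vapour 258→145 °C: -132.21 kJ/kg
condensation at 145 °C: -357 kJ/kg
liquid 145→134 °C: -19.36 kJ/kg
Δh = -132.21 + -357 + -19.36 = -508.57 kJ/kg
Q = ṁ·Δh = 104.3 kg/min × -508.57 kJ/kg = -53044 kJ/min
|Q| = 884.06 kW = 884060 W

Q_c = 884000 W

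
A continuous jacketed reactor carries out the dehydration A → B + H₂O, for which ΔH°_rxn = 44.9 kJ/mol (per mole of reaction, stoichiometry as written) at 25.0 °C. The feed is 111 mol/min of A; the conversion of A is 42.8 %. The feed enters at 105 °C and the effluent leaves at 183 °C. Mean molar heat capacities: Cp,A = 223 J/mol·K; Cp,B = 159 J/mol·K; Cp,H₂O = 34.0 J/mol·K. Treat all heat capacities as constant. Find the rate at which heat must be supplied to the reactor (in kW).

Extent of reaction ξ = 0.428 × 111 = 47.508 mol/min
Reaction term: ξ·ΔH°_rxn = 47.508 × 44.9 = 2133.1 kJ/min
Sensible, feed 105→25 °C: -1980.2 kJ/min
Outlet flows (mol/min): A 63.492, B 47.508, H₂O 47.508
Sensible, products 25→183 °C: 3685.8 kJ/min
Q = ΔH = 3838.7 kJ/min = 63.978 kW
Heat supplied = 63.978 kW

Q_in = 64.0 kW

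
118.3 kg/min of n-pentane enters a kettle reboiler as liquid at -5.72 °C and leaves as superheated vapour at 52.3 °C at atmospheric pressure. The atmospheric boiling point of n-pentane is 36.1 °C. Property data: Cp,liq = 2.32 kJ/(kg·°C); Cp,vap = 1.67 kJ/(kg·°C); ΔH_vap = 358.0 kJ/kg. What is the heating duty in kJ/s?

Q = 950 kJ/s

liquid -5.72→36.1 °C: 97.022 kJ/kg
vaporisation at 36.1 °C: 358 kJ/kg
vapour 36.1→52.3 °C: 27.054 kJ/kg
Δh = 97.022 + 358 + 27.054 = 482.08 kJ/kg
Q = ṁ·Δh = 118.3 kg/min × 482.08 kJ/kg = 57030 kJ/min
|Q| = 950.49 kW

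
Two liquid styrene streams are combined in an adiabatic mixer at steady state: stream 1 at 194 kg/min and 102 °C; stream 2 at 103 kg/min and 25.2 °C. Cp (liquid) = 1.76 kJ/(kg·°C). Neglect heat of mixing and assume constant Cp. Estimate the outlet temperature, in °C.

Adiabatic, steady state ⇒ Σ ṁᵢCp,ᵢ(T_out − Tᵢ) = 0
Σ ṁᵢCp,ᵢTᵢ = 194×1.76×102 + 103×1.76×25.2 = 39395
Σ ṁᵢCp,ᵢ = 194×1.76 + 103×1.76 = 522.72
T_out = 39395 / 522.72 = 75.366 °C

T_out = 75.4 °C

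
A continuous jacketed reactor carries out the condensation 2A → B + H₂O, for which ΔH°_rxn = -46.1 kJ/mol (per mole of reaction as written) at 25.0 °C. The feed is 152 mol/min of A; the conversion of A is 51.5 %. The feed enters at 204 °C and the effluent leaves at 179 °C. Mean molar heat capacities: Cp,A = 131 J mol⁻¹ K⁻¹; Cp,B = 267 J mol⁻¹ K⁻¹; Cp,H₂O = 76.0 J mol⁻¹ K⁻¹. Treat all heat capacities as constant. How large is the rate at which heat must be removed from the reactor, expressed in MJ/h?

Extent of reaction ξ = 0.515 × 152 / 2 = 39.14 mol/min
Reaction term: ξ·ΔH°_rxn = 39.14 × -46.1 = -1804.4 kJ/min
Sensible, feed 204→25 °C: -3564.2 kJ/min
Outlet flows (mol/min): A 73.72, B 39.14, H₂O 39.14
Sensible, products 25→179 °C: 3554.7 kJ/min
Q = ΔH = -1813.9 kJ/min = -30.232 kW
Heat removed = 108.84 MJ/h

Q_out = 109 MJ/h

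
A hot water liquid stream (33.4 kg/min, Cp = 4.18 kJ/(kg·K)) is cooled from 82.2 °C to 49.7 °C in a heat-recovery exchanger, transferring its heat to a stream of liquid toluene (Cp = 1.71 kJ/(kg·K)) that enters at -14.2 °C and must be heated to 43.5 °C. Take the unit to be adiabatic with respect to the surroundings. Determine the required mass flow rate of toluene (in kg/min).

ṁ_c = 46.0 kg/min

Heat released by hot stream: Q = 33.4 × 4.18 × (82.2 − 49.7) = 4537.4 kJ/min
Energy balance on cold side (adiabatic exchanger): Q = ṁ_c·Cp_c·(T_c,out − T_c,in)
ṁ_c = 4537.4 / [1.71 × (43.5 − -14.2)] = 45.987 kg/min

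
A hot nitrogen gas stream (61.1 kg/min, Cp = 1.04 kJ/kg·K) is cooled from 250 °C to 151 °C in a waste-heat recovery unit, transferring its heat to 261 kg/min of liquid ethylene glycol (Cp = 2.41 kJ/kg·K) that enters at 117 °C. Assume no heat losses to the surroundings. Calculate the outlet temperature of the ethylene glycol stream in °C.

T_c,out = 127 °C

Heat released by hot stream: Q = 61.1 × 1.04 × (250 − 151) = 6290.9 kJ/min
Energy balance on cold side (adiabatic exchanger): Q = ṁ_c·Cp_c·(T_c,out − T_c,in)
T_c,out = 117 + 6290.9/(261 × 2.41) = 127 °C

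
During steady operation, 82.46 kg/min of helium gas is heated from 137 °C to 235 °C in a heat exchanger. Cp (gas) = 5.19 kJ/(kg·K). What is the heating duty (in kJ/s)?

Q = ṁ·Cp·ΔT = 82.46 × 5.19 × (235 − 137) = 41941 kJ/min
Converting: 41941 / 60 s = 699.01 kW

Q = 699 kJ/s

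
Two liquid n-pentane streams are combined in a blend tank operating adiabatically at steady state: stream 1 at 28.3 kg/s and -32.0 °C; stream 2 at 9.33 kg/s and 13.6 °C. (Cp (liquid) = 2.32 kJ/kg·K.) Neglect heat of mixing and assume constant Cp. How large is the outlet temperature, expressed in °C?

Adiabatic, steady state ⇒ Σ ṁᵢCp,ᵢ(T_out − Tᵢ) = 0
T_out = Σ ṁᵢCp,ᵢTᵢ / Σ ṁᵢCp,ᵢ
      = -1806.6 / 87.302 = -20.694 °C

T_out = -20.7 °C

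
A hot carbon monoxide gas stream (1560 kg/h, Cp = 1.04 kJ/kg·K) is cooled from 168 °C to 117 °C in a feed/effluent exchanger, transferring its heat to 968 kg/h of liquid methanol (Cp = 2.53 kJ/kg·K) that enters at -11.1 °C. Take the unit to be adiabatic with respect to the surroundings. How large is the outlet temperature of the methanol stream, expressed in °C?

T_c,out = 22.7 °C

Heat released by hot stream: Q = 1560 × 1.04 × (168 − 117) = 82742 kJ/h
Energy balance on cold side (adiabatic exchanger): Q = ṁ_c·Cp_c·(T_c,out − T_c,in)
T_c,out = -11.1 + 82742/(968 × 2.53) = 22.686 °C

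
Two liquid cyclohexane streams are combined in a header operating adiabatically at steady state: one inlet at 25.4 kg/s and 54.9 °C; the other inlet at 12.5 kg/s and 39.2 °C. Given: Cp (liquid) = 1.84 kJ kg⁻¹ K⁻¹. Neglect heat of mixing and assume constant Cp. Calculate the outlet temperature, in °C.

Energy balance with Q = 0: Σ ṁᵢCp,ᵢ(T_out − Tᵢ) = 0
T_out = Σ ṁᵢCp,ᵢTᵢ / Σ ṁᵢCp,ᵢ
      = 3467.4 / 69.736 = 49.722 °C

T_out = 49.7 °C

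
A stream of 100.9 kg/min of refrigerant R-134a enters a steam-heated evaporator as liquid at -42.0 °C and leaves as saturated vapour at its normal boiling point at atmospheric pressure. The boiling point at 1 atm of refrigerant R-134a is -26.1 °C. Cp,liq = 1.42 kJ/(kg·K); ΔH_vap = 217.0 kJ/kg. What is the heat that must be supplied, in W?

Q = 403000 W

liquid -42.0→-26.1 °C: 22.578 kJ/kg
vaporisation at -26.1 °C: 217 kJ/kg
Δh = 22.578 + 217 = 239.58 kJ/kg
Q = ṁ·Δh = 100.9 kg/min × 239.58 kJ/kg = 24173 kJ/min
|Q| = 402.89 kW = 402890 W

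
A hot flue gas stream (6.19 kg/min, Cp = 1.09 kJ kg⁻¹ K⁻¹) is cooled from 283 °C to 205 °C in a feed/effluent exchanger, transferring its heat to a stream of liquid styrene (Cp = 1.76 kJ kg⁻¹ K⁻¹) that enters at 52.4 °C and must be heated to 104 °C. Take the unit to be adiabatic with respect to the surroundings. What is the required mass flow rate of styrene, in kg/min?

Heat released by hot stream: Q = 6.19 × 1.09 × (283 − 205) = 526.27 kJ/min
Energy balance on cold side (adiabatic exchanger): Q = ṁ_c·Cp_c·(T_c,out − T_c,in)
ṁ_c = 526.27 / [1.76 × (104 − 52.4)] = 5.7949 kg/min

ṁ_c = 5.79 kg/min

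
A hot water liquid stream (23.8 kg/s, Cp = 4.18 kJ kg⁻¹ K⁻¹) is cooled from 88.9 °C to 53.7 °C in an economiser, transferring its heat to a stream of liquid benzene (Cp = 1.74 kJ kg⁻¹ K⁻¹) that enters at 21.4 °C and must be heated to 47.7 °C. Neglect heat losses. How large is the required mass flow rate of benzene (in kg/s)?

Heat released by hot stream: Q = 23.8 × 4.18 × (88.9 − 53.7) = 3501.8 kJ/s
Energy balance on cold side (adiabatic exchanger): Q = ṁ_c·Cp_c·(T_c,out − T_c,in)
ṁ_c = 3501.8 / [1.74 × (47.7 − 21.4)] = 76.523 kg/s

ṁ_c = 76.5 kg/s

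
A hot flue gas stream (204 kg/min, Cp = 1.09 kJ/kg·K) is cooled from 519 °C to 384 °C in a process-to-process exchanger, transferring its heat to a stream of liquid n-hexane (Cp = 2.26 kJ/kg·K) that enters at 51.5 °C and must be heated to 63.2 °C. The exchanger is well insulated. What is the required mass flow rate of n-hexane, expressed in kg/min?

ṁ_c = 1140 kg/min

Heat released by hot stream: Q = 204 × 1.09 × (519 − 384) = 30019 kJ/min
Energy balance on cold side (adiabatic exchanger): Q = ṁ_c·Cp_c·(T_c,out − T_c,in)
ṁ_c = 30019 / [2.26 × (63.2 − 51.5)] = 1135.3 kg/min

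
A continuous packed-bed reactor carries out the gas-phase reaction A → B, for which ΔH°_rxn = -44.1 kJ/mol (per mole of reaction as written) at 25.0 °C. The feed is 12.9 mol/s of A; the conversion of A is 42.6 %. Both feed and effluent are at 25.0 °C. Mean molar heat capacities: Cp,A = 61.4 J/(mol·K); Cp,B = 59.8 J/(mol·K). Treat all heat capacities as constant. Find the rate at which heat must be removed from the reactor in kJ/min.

Q_out = 14500 kJ/min

Extent of reaction ξ = 0.426 × 12.9 = 5.4954 mol/s
Reaction term: ξ·ΔH°_rxn = 5.4954 × -44.1 = -242.35 kJ/s
Q = ΔH = -242.35 kJ/s = -242.35 kW
Heat removed = 14541 kJ/min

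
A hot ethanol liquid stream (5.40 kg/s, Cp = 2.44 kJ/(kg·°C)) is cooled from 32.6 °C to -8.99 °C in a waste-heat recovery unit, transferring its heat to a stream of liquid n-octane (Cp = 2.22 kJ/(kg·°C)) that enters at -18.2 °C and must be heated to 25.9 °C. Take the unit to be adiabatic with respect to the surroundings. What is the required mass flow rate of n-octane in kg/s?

ṁ_c = 5.60 kg/s

Heat released by hot stream: Q = 5.40 × 2.44 × (32.6 − -8.99) = 547.99 kJ/s
Energy balance on cold side (adiabatic exchanger): Q = ṁ_c·Cp_c·(T_c,out − T_c,in)
ṁ_c = 547.99 / [2.22 × (25.9 − -18.2)] = 5.5973 kg/s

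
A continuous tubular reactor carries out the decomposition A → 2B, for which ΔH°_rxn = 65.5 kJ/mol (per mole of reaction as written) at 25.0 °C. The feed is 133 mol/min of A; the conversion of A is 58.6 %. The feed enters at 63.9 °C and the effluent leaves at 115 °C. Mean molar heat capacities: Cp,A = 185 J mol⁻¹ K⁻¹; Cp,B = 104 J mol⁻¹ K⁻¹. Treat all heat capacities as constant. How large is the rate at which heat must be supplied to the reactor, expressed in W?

Extent of reaction ξ = 0.586 × 133 = 77.938 mol/min
Reaction term: ξ·ΔH°_rxn = 77.938 × 65.5 = 5104.9 kJ/min
Sensible, feed 63.9→25 °C: -957.13 kJ/min
Outlet flows (mol/min): A 55.062, B 155.88
Sensible, products 25→115 °C: 2375.8 kJ/min
Q = ΔH = 6523.6 kJ/min = 108.73 kW
Heat supplied = 108730 W

Q_in = 109000 W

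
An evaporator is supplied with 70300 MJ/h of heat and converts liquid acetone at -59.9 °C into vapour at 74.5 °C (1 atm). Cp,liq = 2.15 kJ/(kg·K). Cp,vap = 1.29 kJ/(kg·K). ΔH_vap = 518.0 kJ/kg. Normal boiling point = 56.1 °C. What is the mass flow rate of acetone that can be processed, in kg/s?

ṁ = 24.7 kg/s

Δh = 2.15×(56.1−-59.9) + 518.0 + 1.29×(74.5−56.1) = 791.14 kJ/kg
Q = 70300 MJ/h = 19528 kJ/s = 19528 kJ/s
ṁ = Q/Δh = 19528 / 791.14 = 24.683 kg/s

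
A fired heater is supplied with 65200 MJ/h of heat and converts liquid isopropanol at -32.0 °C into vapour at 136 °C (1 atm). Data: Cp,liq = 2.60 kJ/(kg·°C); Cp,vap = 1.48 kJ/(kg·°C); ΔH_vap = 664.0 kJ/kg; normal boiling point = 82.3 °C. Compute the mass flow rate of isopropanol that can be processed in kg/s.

Δh = 2.60×(82.3−-32.0) + 664.0 + 1.48×(136−82.3) = 1040.7 kJ/kg
Q = 65200 MJ/h = 18111 kJ/s = 18111 kJ/s
ṁ = Q/Δh = 18111 / 1040.7 = 17.404 kg/s

ṁ = 17.4 kg/s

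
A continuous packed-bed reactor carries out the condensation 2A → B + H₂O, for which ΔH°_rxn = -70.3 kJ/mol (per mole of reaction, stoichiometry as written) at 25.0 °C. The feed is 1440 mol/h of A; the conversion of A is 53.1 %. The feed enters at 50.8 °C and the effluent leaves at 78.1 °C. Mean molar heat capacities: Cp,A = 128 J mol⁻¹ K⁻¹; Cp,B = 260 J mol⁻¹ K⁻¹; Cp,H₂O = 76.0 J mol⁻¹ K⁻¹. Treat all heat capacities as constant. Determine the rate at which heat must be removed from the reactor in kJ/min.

Extent of reaction ξ = 0.531 × 1440 / 2 = 382.32 mol/h
Reaction term: ξ·ΔH°_rxn = 382.32 × -70.3 = -26877 kJ/h
Sensible, feed 50.8→25 °C: -4755.5 kJ/h
Outlet flows (mol/h): A 675.36, B 382.32, H₂O 382.32
Sensible, products 25→78.1 °C: 11411 kJ/h
Q = ΔH = -20221 kJ/h = -5.617 kW
Heat removed = 337.02 kJ/min

Q_out = 337 kJ/min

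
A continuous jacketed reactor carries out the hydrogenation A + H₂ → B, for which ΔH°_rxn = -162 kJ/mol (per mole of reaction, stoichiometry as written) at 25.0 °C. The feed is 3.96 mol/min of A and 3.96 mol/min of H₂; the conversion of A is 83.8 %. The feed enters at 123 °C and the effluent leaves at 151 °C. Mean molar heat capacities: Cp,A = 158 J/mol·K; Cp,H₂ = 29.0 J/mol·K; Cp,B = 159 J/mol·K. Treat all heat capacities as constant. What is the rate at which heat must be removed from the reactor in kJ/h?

Q_out = 31700 kJ/h

Extent of reaction ξ = 0.838 × 3.96 = 3.3185 mol/min
Reaction term: ξ·ΔH°_rxn = 3.3185 × -162 = -537.59 kJ/min
Sensible, feed 123→25 °C: -72.571 kJ/min
Outlet flows (mol/min): A 0.64152, H₂ 0.64152, B 3.3185
Sensible, products 25→151 °C: 81.598 kJ/min
Q = ΔH = -528.57 kJ/min = -8.8094 kW
Heat removed = 31714 kJ/h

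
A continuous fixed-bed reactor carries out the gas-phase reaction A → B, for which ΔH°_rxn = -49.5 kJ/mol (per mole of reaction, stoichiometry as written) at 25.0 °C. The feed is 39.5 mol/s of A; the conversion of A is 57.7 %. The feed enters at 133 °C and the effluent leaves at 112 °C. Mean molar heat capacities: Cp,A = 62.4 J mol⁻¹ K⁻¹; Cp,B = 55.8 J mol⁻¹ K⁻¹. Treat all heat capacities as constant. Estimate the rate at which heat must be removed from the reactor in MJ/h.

Q_out = 4290 MJ/h

Extent of reaction ξ = 0.577 × 39.5 = 22.791 mol/s
Reaction term: ξ·ΔH°_rxn = 22.791 × -49.5 = -1128.2 kJ/s
Sensible, feed 133→25 °C: -266.2 kJ/s
Outlet flows (mol/s): A 16.709, B 22.791
Sensible, products 25→112 °C: 201.35 kJ/s
Q = ΔH = -1193 kJ/s = -1193 kW
Heat removed = 4294.9 MJ/h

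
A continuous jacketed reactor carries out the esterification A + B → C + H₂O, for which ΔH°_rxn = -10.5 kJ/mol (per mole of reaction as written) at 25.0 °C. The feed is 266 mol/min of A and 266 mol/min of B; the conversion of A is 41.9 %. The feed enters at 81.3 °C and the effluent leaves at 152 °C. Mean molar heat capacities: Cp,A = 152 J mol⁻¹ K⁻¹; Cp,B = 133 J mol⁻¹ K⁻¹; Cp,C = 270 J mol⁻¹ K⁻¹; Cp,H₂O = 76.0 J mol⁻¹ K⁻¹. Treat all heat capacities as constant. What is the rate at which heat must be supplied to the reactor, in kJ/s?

Q_in = 84.2 kJ/s

Extent of reaction ξ = 0.419 × 266 = 111.45 mol/min
Reaction term: ξ·ΔH°_rxn = 111.45 × -10.5 = -1170.3 kJ/min
Sensible, feed 81.3→25 °C: -4268.1 kJ/min
Outlet flows (mol/min): A 154.55, B 154.55, C 111.45, H₂O 111.45
Sensible, products 25→152 °C: 10491 kJ/min
Q = ΔH = 5052.9 kJ/min = 84.216 kW
Heat supplied = 84.216 kJ/s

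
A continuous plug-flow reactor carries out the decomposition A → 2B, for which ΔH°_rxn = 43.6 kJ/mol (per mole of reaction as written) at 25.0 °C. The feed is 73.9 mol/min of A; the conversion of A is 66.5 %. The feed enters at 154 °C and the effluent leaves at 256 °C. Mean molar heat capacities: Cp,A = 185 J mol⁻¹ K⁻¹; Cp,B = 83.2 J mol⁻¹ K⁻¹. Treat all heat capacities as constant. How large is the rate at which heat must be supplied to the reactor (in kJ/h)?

Extent of reaction ξ = 0.665 × 73.9 = 49.144 mol/min
Reaction term: ξ·ΔH°_rxn = 49.144 × 43.6 = 2142.7 kJ/min
Sensible, feed 154→25 °C: -1763.6 kJ/min
Outlet flows (mol/min): A 24.757, B 98.287
Sensible, products 25→256 °C: 2947 kJ/min
Q = ΔH = 3326 kJ/min = 55.433 kW
Heat supplied = 199560 kJ/h

Q_in = 200000 kJ/h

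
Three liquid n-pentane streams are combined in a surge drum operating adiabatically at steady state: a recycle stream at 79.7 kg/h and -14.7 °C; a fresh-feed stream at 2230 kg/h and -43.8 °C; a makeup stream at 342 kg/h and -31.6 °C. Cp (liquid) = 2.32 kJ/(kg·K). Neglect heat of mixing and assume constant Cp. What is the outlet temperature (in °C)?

Energy balance with Q = 0: Σ ṁᵢCp,ᵢ(T_out − Tᵢ) = 0
Σ ṁᵢCp,ᵢTᵢ = 79.7×2.32×-14.7 + 2230×2.32×-43.8 + 342×2.32×-31.6 = -254390
Σ ṁᵢCp,ᵢ = 79.7×2.32 + 2230×2.32 + 342×2.32 = 6151.9
T_out = -254390 / 6151.9 = -41.352 °C

T_out = -41.4 °C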